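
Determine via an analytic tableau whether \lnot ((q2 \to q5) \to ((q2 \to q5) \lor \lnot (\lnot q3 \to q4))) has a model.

Unsatisfiable

Initial set: {T \lnot ((q2 \to q5) \to ((q2 \to q5) \lor \lnot (\lnot q3 \to q4)))}.
T \lnot ((q2 \to q5) \to ((q2 \to q5) \lor \lnot (\lnot q3 \to q4))): α-rule — add T (q2 \to q5), F ((q2 \to q5) \lor \lnot (\lnot q3 \to q4)).
F ((q2 \to q5) \lor \lnot (\lnot q3 \to q4)): α-rule — add F (q2 \to q5), F \lnot (\lnot q3 \to q4).
F (q2 \to q5): α-rule — add T q2, F q5.
T (q2 \to q5): β-rule — branch into F q2  //  T q5.
  branch 1 (add F q2):
    × closes — contains both q2 and \lnot q2.
  branch 2 (add T q5):
    × closes — contains both q5 and \lnot q5.
All 2 branches close.
Every branch closed; the formula is unsatisfiable.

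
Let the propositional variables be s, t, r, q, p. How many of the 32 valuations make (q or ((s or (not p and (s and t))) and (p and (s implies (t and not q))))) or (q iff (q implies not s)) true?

Initial set: {T ((q or ((s or (not p and (s and t))) and (p and (s implies (t and not q))))) or (q iff (q implies not s)))}.
T ((q or ((s or (not p and (s and t))) and (p and (s implies (t and not q))))) or (q iff (q implies not s))): β-rule — branch into T (q or ((s or (not p and (s and t))) and (p and (s implies (t and not q)))))  //  T (q iff (q implies not s)).
  branch 1 (add T (q or ((s or (not p and (s and t))) and (p and (s implies (t and not q)))))):
    T (q or ((s or (not p and (s and t))) and (p and (s implies (t and not q))))): β-rule — branch into T q  //  T ((s or (not p and (s and t))) and (p and (s implies (t and not q)))).
      branch 1.1 (add T q):
        ○ open, literals {q=1}.
      branch 1.2 (add T ((s or (not p and (s and t))) and (p and (s implies (t and not q))))):
        T ((s or (not p and (s and t))) and (p and (s implies (t and not q)))): α-rule — add T (s or (not p and (s and t))), T (p and (s implies (t and not q))).
        T (p and (s implies (t and not q))): α-rule — add T p, T (s implies (t and not q)).
        T (s or (not p and (s and t))): β-rule — branch into T s  //  T (not p and (s and t)).
          branch 1.2.1 (add T s):
            T (s implies (t and not q)): β-rule — branch into F s  //  T (t and not q).
              branch 1.2.1.1 (add F s):
                × closes — contains both s and not s.
              branch 1.2.1.2 (add T (t and not q)):
                T (t and not q): α-rule — add T t, T not q.
                ○ open, literals {p=1, q=0, s=1, t=1}.
          branch 1.2.2 (add T (not p and (s and t))):
            T (not p and (s and t)): α-rule — add T not p, T (s and t).
            × closes — contains both p and not p.
  branch 2 (add T (q iff (q implies not s))):
    T (q iff (q implies not s)): β-rule — branch into T q, T (q implies not s)  //  F q, F (q implies not s).
      branch 2.1 (add T q, T (q implies not s)):
        T (q implies not s): β-rule — branch into F q  //  T not s.
          branch 2.1.1 (add F q):
            × closes — contains both q and not q.
          branch 2.1.2 (add T not s):
            ○ open, literals {q=1, s=0}.
      branch 2.2 (add F q, F (q implies not s)):
        F (q implies not s): α-rule — add T q, F not s.
        × closes — contains both q and not q.
4 branches closed, 3 open.
Each open branch fixes some atoms; the unmentioned ones are free. Counting distinct full assignments: branch {q=1} (s, t, r, p) contributes 16 new; branch {p=1, q=0, s=1, t=1} (r) contributes 2 new; branch {q=1, s=0} (t, r, p) contributes 0 new. Total: 18.

18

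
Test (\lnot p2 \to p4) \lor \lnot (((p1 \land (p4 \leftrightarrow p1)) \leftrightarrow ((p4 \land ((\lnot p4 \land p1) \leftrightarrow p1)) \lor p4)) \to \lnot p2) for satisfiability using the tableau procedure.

Initial set: {T ((\lnot p2 \to p4) \lor \lnot (((p1 \land (p4 \leftrightarrow p1)) \leftrightarrow ((p4 \land ((\lnot p4 \land p1) \leftrightarrow p1)) \lor p4)) \to \lnot p2))}.
T ((\lnot p2 \to p4) \lor \lnot (((p1 \land (p4 \leftrightarrow p1)) \leftrightarrow ((p4 \land ((\lnot p4 \land p1) \leftrightarrow p1)) \lor p4)) \to \lnot p2)): β-rule — branch into T (\lnot p2 \to p4)  //  T \lnot (((p1 \land (p4 \leftrightarrow p1)) \leftrightarrow ((p4 \land ((\lnot p4 \land p1) \leftrightarrow p1)) \lor p4)) \to \lnot p2).
  branch 1 (add T (\lnot p2 \to p4)):
    T (\lnot p2 \to p4): β-rule — branch into F \lnot p2  //  T p4.
      branch 1.1 (add F \lnot p2):
        ○ open, literals {p2=true}.
      branch 1.2 (add T p4):
        ○ open, literals {p4=true}.
  branch 2 (add T \lnot (((p1 \land (p4 \leftrightarrow p1)) \leftrightarrow ((p4 \land ((\lnot p4 \land p1) \leftrightarrow p1)) \lor p4)) \to \lnot p2)):
    T \lnot (((p1 \land (p4 \leftrightarrow p1)) \leftrightarrow ((p4 \land ((\lnot p4 \land p1) \leftrightarrow p1)) \lor p4)) \to \lnot p2): α-rule — add T ((p1 \land (p4 \leftrightarrow p1)) \leftrightarrow ((p4 \land ((\lnot p4 \land p1) \leftrightarrow p1)) \lor p4)), F \lnot p2.
    T ((p1 \land (p4 \leftrightarrow p1)) \leftrightarrow ((p4 \land ((\lnot p4 \land p1) \leftrightarrow p1)) \lor p4)): β-rule — branch into T (p1 \land (p4 \leftrightarrow p1)), T ((p4 \land ((\lnot p4 \land p1) \leftrightarrow p1)) \lor p4)  //  F (p1 \land (p4 \leftrightarrow p1)), F ((p4 \land ((\lnot p4 \land p1) \leftrightarrow p1)) \lor p4).
      branch 2.1 (add T (p1 \land (p4 \leftrightarrow p1)), T ((p4 \land ((\lnot p4 \land p1) \leftrightarrow p1)) \lor p4)):
        T (p1 \land (p4 \leftrightarrow p1)): α-rule — add T p1, T (p4 \leftrightarrow p1).
        T ((p4 \land ((\lnot p4 \land p1) \leftrightarrow p1)) \lor p4): β-rule — branch into T (p4 \land ((\lnot p4 \land p1) \leftrightarrow p1))  //  T p4.
          branch 2.1.1 (add T (p4 \land ((\lnot p4 \land p1) \leftrightarrow p1))):
            T (p4 \land ((\lnot p4 \land p1) \leftrightarrow p1)): α-rule — add T p4, T ((\lnot p4 \land p1) \leftrightarrow p1).
            T (p4 \leftrightarrow p1): β-rule — branch into T p4, T p1  //  F p4, F p1.
              branch 2.1.1.1 (add T p4, T p1):
                T ((\lnot p4 \land p1) \leftrightarrow p1): β-rule — branch into T (\lnot p4 \land p1), T p1  //  F (\lnot p4 \land p1), F p1.
                  branch 2.1.1.1.1 (add T (\lnot p4 \land p1), T p1):
                    T (\lnot p4 \land p1): α-rule — add T \lnot p4, T p1.
                    × closes — contains both p4 and \lnot p4.
                  branch 2.1.1.1.2 (add F (\lnot p4 \land p1), F p1):
                    × closes — contains both p1 and \lnot p1.
              branch 2.1.1.2 (add F p4, F p1):
                × closes — contains both p4 and \lnot p4.
          branch 2.1.2 (add T p4):
            T (p4 \leftrightarrow p1): β-rule — branch into T p4, T p1  //  F p4, F p1.
              branch 2.1.2.1 (add T p4, T p1):
                ○ open, literals {p1=true, p2=true, p4=true}.
              branch 2.1.2.2 (add F p4, F p1):
                × closes — contains both p4 and \lnot p4.
      branch 2.2 (add F (p1 \land (p4 \leftrightarrow p1)), F ((p4 \land ((\lnot p4 \land p1) \leftrightarrow p1)) \lor p4)):
        F ((p4 \land ((\lnot p4 \land p1) \leftrightarrow p1)) \lor p4): α-rule — add F (p4 \land ((\lnot p4 \land p1) \leftrightarrow p1)), F p4.
        F (p1 \land (p4 \leftrightarrow p1)): β-rule — branch into F p1  //  F (p4 \leftrightarrow p1).
          branch 2.2.1 (add F p1):
            F (p4 \land ((\lnot p4 \land p1) \leftrightarrow p1)): β-rule — branch into F p4  //  F ((\lnot p4 \land p1) \leftrightarrow p1).
              branch 2.2.1.1 (add F p4):
                ○ open, literals {p1=false, p2=true, p4=false}.
              branch 2.2.1.2 (add F ((\lnot p4 \land p1) \leftrightarrow p1)):
                F ((\lnot p4 \land p1) \leftrightarrow p1): β-rule — branch into T (\lnot p4 \land p1), F p1  //  F (\lnot p4 \land p1), T p1.
                  branch 2.2.1.2.1 (add T (\lnot p4 \land p1), F p1):
                    T (\lnot p4 \land p1): α-rule — add T \lnot p4, T p1.
                    × closes — contains both p1 and \lnot p1.
                  branch 2.2.1.2.2 (add F (\lnot p4 \land p1), T p1):
                    × closes — contains both p1 and \lnot p1.
          branch 2.2.2 (add F (p4 \leftrightarrow p1)):
            F (p4 \land ((\lnot p4 \land p1) \leftrightarrow p1)): β-rule — branch into F p4  //  F ((\lnot p4 \land p1) \leftrightarrow p1).
              branch 2.2.2.1 (add F p4):
                F (p4 \leftrightarrow p1): β-rule — branch into T p4, F p1  //  F p4, T p1.
                  branch 2.2.2.1.1 (add T p4, F p1):
                    × closes — contains both p4 and \lnot p4.
                  branch 2.2.2.1.2 (add F p4, T p1):
                    ○ open, literals {p1=true, p2=true, p4=false}.
              branch 2.2.2.2 (add F ((\lnot p4 \land p1) \leftrightarrow p1)):
                F (p4 \leftrightarrow p1): β-rule — branch into T p4, F p1  //  F p4, T p1.
                  branch 2.2.2.2.1 (add T p4, F p1):
                    × closes — contains both p4 and \lnot p4.
                  branch 2.2.2.2.2 (add F p4, T p1):
                    F ((\lnot p4 \land p1) \leftrightarrow p1): β-rule — branch into T (\lnot p4 \land p1), F p1  //  F (\lnot p4 \land p1), T p1.
                      branch 2.2.2.2.2.1 (add T (\lnot p4 \land p1), F p1):
                        × closes — contains both p1 and \lnot p1.
                      branch 2.2.2.2.2.2 (add F (\lnot p4 \land p1), T p1):
                        F (\lnot p4 \land p1): β-rule — branch into F \lnot p4  //  F p1.
                          branch 2.2.2.2.2.2.1 (add F \lnot p4):
                            × closes — contains both p4 and \lnot p4.
                          branch 2.2.2.2.2.2.2 (add F p1):
                            × closes — contains both p1 and \lnot p1.
11 branches closed, 5 open.
An open branch gives a satisfying assignment: p2=true.

Satisfiable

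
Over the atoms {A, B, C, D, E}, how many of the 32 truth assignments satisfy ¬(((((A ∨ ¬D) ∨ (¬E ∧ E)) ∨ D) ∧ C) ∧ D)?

24

Initial set: {¬(((((A ∨ ¬D) ∨ (¬E ∧ E)) ∨ D) ∧ C) ∧ D)}.
¬(((((A ∨ ¬D) ∨ (¬E ∧ E)) ∨ D) ∧ C) ∧ D): β-rule — branch into ¬((((A ∨ ¬D) ∨ (¬E ∧ E)) ∨ D) ∧ C)  //  ¬D.
  branch 1 (add ¬((((A ∨ ¬D) ∨ (¬E ∧ E)) ∨ D) ∧ C)):
    ¬((((A ∨ ¬D) ∨ (¬E ∧ E)) ∨ D) ∧ C): β-rule — branch into ¬(((A ∨ ¬D) ∨ (¬E ∧ E)) ∨ D)  //  ¬C.
      branch 1.1 (add ¬(((A ∨ ¬D) ∨ (¬E ∧ E)) ∨ D)):
        ¬(((A ∨ ¬D) ∨ (¬E ∧ E)) ∨ D): α-rule — add ¬((A ∨ ¬D) ∨ (¬E ∧ E)), ¬D.
        ¬((A ∨ ¬D) ∨ (¬E ∧ E)): α-rule — add ¬(A ∨ ¬D), ¬(¬E ∧ E).
        ¬(A ∨ ¬D): α-rule — add ¬A, ¬¬D.
        × closes — contains both D and ¬D.
      branch 1.2 (add ¬C):
        ○ open, literals {C=false}.
  branch 2 (add ¬D):
    ○ open, literals {D=false}.
1 branch closed, 2 open.
Each open branch fixes some atoms; the unmentioned ones are free. Counting distinct full assignments: branch {C=false} (A, B, D, E) contributes 16 new; branch {D=false} (A, B, C, E) contributes 8 new. Total: 24.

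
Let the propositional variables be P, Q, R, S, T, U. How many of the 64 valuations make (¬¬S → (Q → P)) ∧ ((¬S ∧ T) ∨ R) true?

Initial set: {((¬¬S → (Q → P)) ∧ ((¬S ∧ T) ∨ R))}.
((¬¬S → (Q → P)) ∧ ((¬S ∧ T) ∨ R)): α-rule — add (¬¬S → (Q → P)), ((¬S ∧ T) ∨ R).
(¬¬S → (Q → P)): β-rule — branch into ¬¬¬S  //  (Q → P).
  branch 1 (add ¬¬¬S):
    ¬¬¬S: drop double negation, giving ¬S.
    ((¬S ∧ T) ∨ R): β-rule — branch into (¬S ∧ T)  //  R.
      branch 1.1 (add (¬S ∧ T)):
        (¬S ∧ T): α-rule — add ¬S, T.
        ○ open, literals {S=0, T=1}.
      branch 1.2 (add R):
        ○ open, literals {R=1, S=0}.
  branch 2 (add (Q → P)):
    ((¬S ∧ T) ∨ R): β-rule — branch into (¬S ∧ T)  //  R.
      branch 2.1 (add (¬S ∧ T)):
        (¬S ∧ T): α-rule — add ¬S, T.
        (Q → P): β-rule — branch into ¬Q  //  P.
          branch 2.1.1 (add ¬Q):
            ○ open, literals {Q=0, S=0, T=1}.
          branch 2.1.2 (add P):
            ○ open, literals {P=1, S=0, T=1}.
      branch 2.2 (add R):
        (Q → P): β-rule — branch into ¬Q  //  P.
          branch 2.2.1 (add ¬Q):
            ○ open, literals {Q=0, R=1}.
          branch 2.2.2 (add P):
            ○ open, literals {P=1, R=1}.
0 branches closed, 6 open.
Each open branch fixes some atoms; the unmentioned ones are free. Counting distinct full assignments: branch {S=0, T=1} (P, Q, R, U) contributes 16 new; branch {R=1, S=0} (P, Q, T, U) contributes 8 new; branch {Q=0, S=0, T=1} (P, R, U) contributes 0 new; branch {P=1, S=0, T=1} (Q, R, U) contributes 0 new; branch {Q=0, R=1} (P, S, T, U) contributes 8 new; branch {P=1, R=1} (Q, S, T, U) contributes 4 new. Total: 36.

36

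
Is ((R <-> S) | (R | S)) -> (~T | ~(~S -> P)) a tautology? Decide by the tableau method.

Not valid

Assume the negation and expand:
Initial set: {F (((R <-> S) | (R | S)) -> (~T | ~(~S -> P)))}.
F (((R <-> S) | (R | S)) -> (~T | ~(~S -> P))): α-rule — add T ((R <-> S) | (R | S)), F (~T | ~(~S -> P)).
F (~T | ~(~S -> P)): α-rule — add F ~T, F ~(~S -> P).
T ((R <-> S) | (R | S)): β-rule — branch into T (R <-> S)  //  T (R | S).
  branch 1 (add T (R <-> S)):
    F ~(~S -> P): β-rule — branch into F ~S  //  T P.
      branch 1.1 (add F ~S):
        T (R <-> S): β-rule — branch into T R, T S  //  F R, F S.
          branch 1.1.1 (add T R, T S):
            ○ open, literals {R=T, S=T, T=T}.
          branch 1.1.2 (add F R, F S):
            × closes — contains both S and ~S.
      branch 1.2 (add T P):
        T (R <-> S): β-rule — branch into T R, T S  //  F R, F S.
          branch 1.2.1 (add T R, T S):
            ○ open, literals {P=T, R=T, S=T, T=T}.
          branch 1.2.2 (add F R, F S):
            ○ open, literals {P=T, R=F, S=F, T=T}.
  branch 2 (add T (R | S)):
    F ~(~S -> P): β-rule — branch into F ~S  //  T P.
      branch 2.1 (add F ~S):
        T (R | S): β-rule — branch into T R  //  T S.
          branch 2.1.1 (add T R):
            ○ open, literals {R=T, S=T, T=T}.
          branch 2.1.2 (add T S):
            ○ open, literals {S=T, T=T}.
      branch 2.2 (add T P):
        T (R | S): β-rule — branch into T R  //  T S.
          branch 2.2.1 (add T R):
            ○ open, literals {P=T, R=T, T=T}.
          branch 2.2.2 (add T S):
            ○ open, literals {P=T, S=T, T=T}.
1 branch closed, 7 open.
An open branch gives a countermodel: R=T, S=T, T=T (unmentioned atoms arbitrary); under it the original formula is false.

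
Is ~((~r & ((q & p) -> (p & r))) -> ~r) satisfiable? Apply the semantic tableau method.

Initial set: {~((~r & ((q & p) -> (p & r))) -> ~r)}.
~((~r & ((q & p) -> (p & r))) -> ~r): α-rule — add (~r & ((q & p) -> (p & r))), ~~r.
(~r & ((q & p) -> (p & r))): α-rule — add ~r, ((q & p) -> (p & r)).
× closes — contains both r and ~r.
All 1 branch closes.
Every branch closed; the formula is unsatisfiable.

Unsatisfiable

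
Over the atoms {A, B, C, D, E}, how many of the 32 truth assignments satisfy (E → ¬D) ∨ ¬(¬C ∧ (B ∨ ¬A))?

Initial set: {((E → ¬D) ∨ ¬(¬C ∧ (B ∨ ¬A)))}.
((E → ¬D) ∨ ¬(¬C ∧ (B ∨ ¬A))): β-rule — branch into (E → ¬D)  //  ¬(¬C ∧ (B ∨ ¬A)).
  branch 1 (add (E → ¬D)):
    (E → ¬D): β-rule — branch into ¬E  //  ¬D.
      branch 1.1 (add ¬E):
        ○ open, literals {E=false}.
      branch 1.2 (add ¬D):
        ○ open, literals {D=false}.
  branch 2 (add ¬(¬C ∧ (B ∨ ¬A))):
    ¬(¬C ∧ (B ∨ ¬A)): β-rule — branch into ¬¬C  //  ¬(B ∨ ¬A).
      branch 2.1 (add ¬¬C):
        ○ open, literals {C=true}.
      branch 2.2 (add ¬(B ∨ ¬A)):
        ¬(B ∨ ¬A): α-rule — add ¬B, ¬¬A.
        ○ open, literals {A=true, B=false}.
0 branches closed, 4 open.
Each open branch fixes some atoms; the unmentioned ones are free. Counting distinct full assignments: branch {E=false} (A, B, C, D) contributes 16 new; branch {D=false} (A, B, C, E) contributes 8 new; branch {C=true} (A, B, D, E) contributes 4 new; branch {A=true, B=false} (C, D, E) contributes 1 new. Total: 29.

29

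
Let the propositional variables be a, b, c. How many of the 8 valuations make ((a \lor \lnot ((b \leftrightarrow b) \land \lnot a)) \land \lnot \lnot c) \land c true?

2

Initial set: {(((a \lor \lnot ((b \leftrightarrow b) \land \lnot a)) \land \lnot \lnot c) \land c)}.
(((a \lor \lnot ((b \leftrightarrow b) \land \lnot a)) \land \lnot \lnot c) \land c): α-rule — add ((a \lor \lnot ((b \leftrightarrow b) \land \lnot a)) \land \lnot \lnot c), c.
((a \lor \lnot ((b \leftrightarrow b) \land \lnot a)) \land \lnot \lnot c): α-rule — add (a \lor \lnot ((b \leftrightarrow b) \land \lnot a)), \lnot \lnot c.
\lnot \lnot c: drop double negation, giving c.
(a \lor \lnot ((b \leftrightarrow b) \land \lnot a)): β-rule — branch into a  //  \lnot ((b \leftrightarrow b) \land \lnot a).
  branch 1 (add a):
    ○ open, literals {a=T, c=T}.
  branch 2 (add \lnot ((b \leftrightarrow b) \land \lnot a)):
    \lnot ((b \leftrightarrow b) \land \lnot a): β-rule — branch into \lnot (b \leftrightarrow b)  //  \lnot \lnot a.
      branch 2.1 (add \lnot (b \leftrightarrow b)):
        \lnot (b \leftrightarrow b): β-rule — branch into b, \lnot b  //  \lnot b, b.
          branch 2.1.1 (add b, \lnot b):
            × closes — contains both b and \lnot b.
          branch 2.1.2 (add \lnot b, b):
            × closes — contains both b and \lnot b.
      branch 2.2 (add \lnot \lnot a):
        ○ open, literals {a=T, c=T}.
2 branches closed, 2 open.
Each open branch fixes some atoms; the unmentioned ones are free. Counting distinct full assignments: branch {a=T, c=T} (b) contributes 2 new; branch {a=T, c=T} (b) contributes 0 new. Total: 2.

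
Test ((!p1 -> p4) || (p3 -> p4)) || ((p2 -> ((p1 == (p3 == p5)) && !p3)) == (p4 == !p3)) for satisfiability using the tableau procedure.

Satisfiable

Initial set: {(((!p1 -> p4) || (p3 -> p4)) || ((p2 -> ((p1 == (p3 == p5)) && !p3)) == (p4 == !p3)))}.
(((!p1 -> p4) || (p3 -> p4)) || ((p2 -> ((p1 == (p3 == p5)) && !p3)) == (p4 == !p3))): β-rule — branch into ((!p1 -> p4) || (p3 -> p4))  //  ((p2 -> ((p1 == (p3 == p5)) && !p3)) == (p4 == !p3)).
  branch 1 (add ((!p1 -> p4) || (p3 -> p4))):
    ((!p1 -> p4) || (p3 -> p4)): β-rule — branch into (!p1 -> p4)  //  (p3 -> p4).
      branch 1.1 (add (!p1 -> p4)):
        (!p1 -> p4): β-rule — branch into !!p1  //  p4.
          branch 1.1.1 (add !!p1):
            ○ open, literals {p1=T}.
          branch 1.1.2 (add p4):
            ○ open, literals {p4=T}.
      branch 1.2 (add (p3 -> p4)):
        (p3 -> p4): β-rule — branch into !p3  //  p4.
          branch 1.2.1 (add !p3):
            ○ open, literals {p3=F}.
          branch 1.2.2 (add p4):
            ○ open, literals {p4=T}.
  branch 2 (add ((p2 -> ((p1 == (p3 == p5)) && !p3)) == (p4 == !p3))):
    ((p2 -> ((p1 == (p3 == p5)) && !p3)) == (p4 == !p3)): β-rule — branch into (p2 -> ((p1 == (p3 == p5)) && !p3)), (p4 == !p3)  //  !(p2 -> ((p1 == (p3 == p5)) && !p3)), !(p4 == !p3).
      branch 2.1 (add (p2 -> ((p1 == (p3 == p5)) && !p3)), (p4 == !p3)):
        (p2 -> ((p1 == (p3 == p5)) && !p3)): β-rule — branch into !p2  //  ((p1 == (p3 == p5)) && !p3).
          branch 2.1.1 (add !p2):
            (p4 == !p3): β-rule — branch into p4, !p3  //  !p4, !!p3.
              branch 2.1.1.1 (add p4, !p3):
                ○ open, literals {p2=F, p3=F, p4=T}.
              branch 2.1.1.2 (add !p4, !!p3):
                ○ open, literals {p2=F, p3=T, p4=F}.
          branch 2.1.2 (add ((p1 == (p3 == p5)) && !p3)):
            ((p1 == (p3 == p5)) && !p3): α-rule — add (p1 == (p3 == p5)), !p3.
            (p4 == !p3): β-rule — branch into p4, !p3  //  !p4, !!p3.
              branch 2.1.2.1 (add p4, !p3):
                (p1 == (p3 == p5)): β-rule — branch into p1, (p3 == p5)  //  !p1, !(p3 == p5).
                  branch 2.1.2.1.1 (add p1, (p3 == p5)):
                    (p3 == p5): β-rule — branch into p3, p5  //  !p3, !p5.
                      branch 2.1.2.1.1.1 (add p3, p5):
                        × closes — contains both p3 and !p3.
                      branch 2.1.2.1.1.2 (add !p3, !p5):
                        ○ open, literals {p1=T, p3=F, p4=T, p5=F}.
                  branch 2.1.2.1.2 (add !p1, !(p3 == p5)):
                    !(p3 == p5): β-rule — branch into p3, !p5  //  !p3, p5.
                      branch 2.1.2.1.2.1 (add p3, !p5):
                        × closes — contains both p3 and !p3.
                      branch 2.1.2.1.2.2 (add !p3, p5):
                        ○ open, literals {p1=F, p3=F, p4=T, p5=T}.
              branch 2.1.2.2 (add !p4, !!p3):
                × closes — contains both p3 and !p3.
      branch 2.2 (add !(p2 -> ((p1 == (p3 == p5)) && !p3)), !(p4 == !p3)):
        !(p2 -> ((p1 == (p3 == p5)) && !p3)): α-rule — add p2, !((p1 == (p3 == p5)) && !p3).
        !(p4 == !p3): β-rule — branch into p4, !!p3  //  !p4, !p3.
          branch 2.2.1 (add p4, !!p3):
            !((p1 == (p3 == p5)) && !p3): β-rule — branch into !(p1 == (p3 == p5))  //  !!p3.
              branch 2.2.1.1 (add !(p1 == (p3 == p5))):
                !(p1 == (p3 == p5)): β-rule — branch into p1, !(p3 == p5)  //  !p1, (p3 == p5).
                  branch 2.2.1.1.1 (add p1, !(p3 == p5)):
                    !(p3 == p5): β-rule — branch into p3, !p5  //  !p3, p5.
                      branch 2.2.1.1.1.1 (add p3, !p5):
                        ○ open, literals {p1=T, p2=T, p3=T, p4=T, p5=F}.
                      branch 2.2.1.1.1.2 (add !p3, p5):
                        × closes — contains both p3 and !p3.
                  branch 2.2.1.1.2 (add !p1, (p3 == p5)):
                    (p3 == p5): β-rule — branch into p3, p5  //  !p3, !p5.
                      branch 2.2.1.1.2.1 (add p3, p5):
                        ○ open, literals {p1=F, p2=T, p3=T, p4=T, p5=T}.
                      branch 2.2.1.1.2.2 (add !p3, !p5):
                        × closes — contains both p3 and !p3.
              branch 2.2.1.2 (add !!p3):
                ○ open, literals {p2=T, p3=T, p4=T}.
          branch 2.2.2 (add !p4, !p3):
            !((p1 == (p3 == p5)) && !p3): β-rule — branch into !(p1 == (p3 == p5))  //  !!p3.
              branch 2.2.2.1 (add !(p1 == (p3 == p5))):
                !(p1 == (p3 == p5)): β-rule — branch into p1, !(p3 == p5)  //  !p1, (p3 == p5).
                  branch 2.2.2.1.1 (add p1, !(p3 == p5)):
                    !(p3 == p5): β-rule — branch into p3, !p5  //  !p3, p5.
                      branch 2.2.2.1.1.1 (add p3, !p5):
                        × closes — contains both p3 and !p3.
                      branch 2.2.2.1.1.2 (add !p3, p5):
                        ○ open, literals {p1=T, p2=T, p3=F, p4=F, p5=T}.
                  branch 2.2.2.1.2 (add !p1, (p3 == p5)):
                    (p3 == p5): β-rule — branch into p3, p5  //  !p3, !p5.
                      branch 2.2.2.1.2.1 (add p3, p5):
                        × closes — contains both p3 and !p3.
                      branch 2.2.2.1.2.2 (add !p3, !p5):
                        ○ open, literals {p1=F, p2=T, p3=F, p4=F, p5=F}.
              branch 2.2.2.2 (add !!p3):
                × closes — contains both p3 and !p3.
8 branches closed, 13 open.
An open branch gives a satisfying assignment: p1=T.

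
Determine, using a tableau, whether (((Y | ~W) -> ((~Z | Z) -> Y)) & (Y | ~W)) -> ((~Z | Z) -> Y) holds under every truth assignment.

Assume the negation and expand:
Initial set: {~((((Y | ~W) -> ((~Z | Z) -> Y)) & (Y | ~W)) -> ((~Z | Z) -> Y))}.
~((((Y | ~W) -> ((~Z | Z) -> Y)) & (Y | ~W)) -> ((~Z | Z) -> Y)): α-rule — add (((Y | ~W) -> ((~Z | Z) -> Y)) & (Y | ~W)), ~((~Z | Z) -> Y).
(((Y | ~W) -> ((~Z | Z) -> Y)) & (Y | ~W)): α-rule — add ((Y | ~W) -> ((~Z | Z) -> Y)), (Y | ~W).
~((~Z | Z) -> Y): α-rule — add (~Z | Z), ~Y.
((Y | ~W) -> ((~Z | Z) -> Y)): β-rule — branch into ~(Y | ~W)  //  ((~Z | Z) -> Y).
  branch 1 (add ~(Y | ~W)):
    ~(Y | ~W): α-rule — add ~Y, ~~W.
    (Y | ~W): β-rule — branch into Y  //  ~W.
      branch 1.1 (add Y):
        × closes — contains both Y and ~Y.
      branch 1.2 (add ~W):
        × closes — contains both W and ~W.
  branch 2 (add ((~Z | Z) -> Y)):
    (Y | ~W): β-rule — branch into Y  //  ~W.
      branch 2.1 (add Y):
        × closes — contains both Y and ~Y.
      branch 2.2 (add ~W):
        (~Z | Z): β-rule — branch into ~Z  //  Z.
          branch 2.2.1 (add ~Z):
            ((~Z | Z) -> Y): β-rule — branch into ~(~Z | Z)  //  Y.
              branch 2.2.1.1 (add ~(~Z | Z)):
                ~(~Z | Z): α-rule — add ~~Z, ~Z.
                × closes — contains both Z and ~Z.
              branch 2.2.1.2 (add Y):
                × closes — contains both Y and ~Y.
          branch 2.2.2 (add Z):
            ((~Z | Z) -> Y): β-rule — branch into ~(~Z | Z)  //  Y.
              branch 2.2.2.1 (add ~(~Z | Z)):
                ~(~Z | Z): α-rule — add ~~Z, ~Z.
                × closes — contains both Z and ~Z.
              branch 2.2.2.2 (add Y):
                × closes — contains both Y and ~Y.
All 7 branches close.
Every branch closed, so the negation is unsatisfiable and the formula is valid.

Valid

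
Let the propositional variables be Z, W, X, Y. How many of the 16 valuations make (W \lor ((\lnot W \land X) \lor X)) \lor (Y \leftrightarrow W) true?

Initial set: {((W \lor ((\lnot W \land X) \lor X)) \lor (Y \leftrightarrow W))}.
((W \lor ((\lnot W \land X) \lor X)) \lor (Y \leftrightarrow W)): β-rule — branch into (W \lor ((\lnot W \land X) \lor X))  //  (Y \leftrightarrow W).
  branch 1 (add (W \lor ((\lnot W \land X) \lor X))):
    (W \lor ((\lnot W \land X) \lor X)): β-rule — branch into W  //  ((\lnot W \land X) \lor X).
      branch 1.1 (add W):
        ○ open, literals {W=T}.
      branch 1.2 (add ((\lnot W \land X) \lor X)):
        ((\lnot W \land X) \lor X): β-rule — branch into (\lnot W \land X)  //  X.
          branch 1.2.1 (add (\lnot W \land X)):
            (\lnot W \land X): α-rule — add \lnot W, X.
            ○ open, literals {W=F, X=T}.
          branch 1.2.2 (add X):
            ○ open, literals {X=T}.
  branch 2 (add (Y \leftrightarrow W)):
    (Y \leftrightarrow W): β-rule — branch into Y, W  //  \lnot Y, \lnot W.
      branch 2.1 (add Y, W):
        ○ open, literals {W=T, Y=T}.
      branch 2.2 (add \lnot Y, \lnot W):
        ○ open, literals {W=F, Y=F}.
0 branches closed, 5 open.
Each open branch fixes some atoms; the unmentioned ones are free. Counting distinct full assignments: branch {W=T} (Z, X, Y) contributes 8 new; branch {W=F, X=T} (Z, Y) contributes 4 new; branch {X=T} (Z, W, Y) contributes 0 new; branch {W=T, Y=T} (Z, X) contributes 0 new; branch {W=F, Y=F} (Z, X) contributes 2 new. Total: 14.

14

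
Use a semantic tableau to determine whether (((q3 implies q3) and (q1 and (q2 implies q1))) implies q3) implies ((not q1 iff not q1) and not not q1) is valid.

Assume the negation and expand:
Initial set: {not ((((q3 implies q3) and (q1 and (q2 implies q1))) implies q3) implies ((not q1 iff not q1) and not not q1))}.
not ((((q3 implies q3) and (q1 and (q2 implies q1))) implies q3) implies ((not q1 iff not q1) and not not q1)): α-rule — add (((q3 implies q3) and (q1 and (q2 implies q1))) implies q3), not ((not q1 iff not q1) and not not q1).
(((q3 implies q3) and (q1 and (q2 implies q1))) implies q3): β-rule — branch into not ((q3 implies q3) and (q1 and (q2 implies q1)))  //  q3.
  branch 1 (add not ((q3 implies q3) and (q1 and (q2 implies q1)))):
    not ((not q1 iff not q1) and not not q1): β-rule — branch into not (not q1 iff not q1)  //  not not not q1.
      branch 1.1 (add not (not q1 iff not q1)):
        not ((q3 implies q3) and (q1 and (q2 implies q1))): β-rule — branch into not (q3 implies q3)  //  not (q1 and (q2 implies q1)).
          branch 1.1.1 (add not (q3 implies q3)):
            not (q3 implies q3): α-rule — add q3, not q3.
            × closes — contains both q3 and not q3.
          branch 1.1.2 (add not (q1 and (q2 implies q1))):
            not (not q1 iff not q1): β-rule — branch into not q1, not not q1  //  not not q1, not q1.
              branch 1.1.2.1 (add not q1, not not q1):
                × closes — contains both q1 and not q1.
              branch 1.1.2.2 (add not not q1, not q1):
                × closes — contains both q1 and not q1.
      branch 1.2 (add not not not q1):
        not not not q1: drop double negation, giving not q1.
        not ((q3 implies q3) and (q1 and (q2 implies q1))): β-rule — branch into not (q3 implies q3)  //  not (q1 and (q2 implies q1)).
          branch 1.2.1 (add not (q3 implies q3)):
            not (q3 implies q3): α-rule — add q3, not q3.
            × closes — contains both q3 and not q3.
          branch 1.2.2 (add not (q1 and (q2 implies q1))):
            not (q1 and (q2 implies q1)): β-rule — branch into not q1  //  not (q2 implies q1).
              branch 1.2.2.1 (add not q1):
                ○ open, literals {q1=false}.
              branch 1.2.2.2 (add not (q2 implies q1)):
                not (q2 implies q1): α-rule — add q2, not q1.
                ○ open, literals {q1=false, q2=true}.
  branch 2 (add q3):
    not ((not q1 iff not q1) and not not q1): β-rule — branch into not (not q1 iff not q1)  //  not not not q1.
      branch 2.1 (add not (not q1 iff not q1)):
        not (not q1 iff not q1): β-rule — branch into not q1, not not q1  //  not not q1, not q1.
          branch 2.1.1 (add not q1, not not q1):
            × closes — contains both q1 and not q1.
          branch 2.1.2 (add not not q1, not q1):
            × closes — contains both q1 and not q1.
      branch 2.2 (add not not not q1):
        not not not q1: drop double negation, giving not q1.
        ○ open, literals {q1=false, q3=true}.
6 branches closed, 3 open.
An open branch gives a countermodel: q1=false (unmentioned atoms arbitrary); under it the original formula is false.

Not valid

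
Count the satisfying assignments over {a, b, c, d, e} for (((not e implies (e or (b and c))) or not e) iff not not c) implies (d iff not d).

16

Initial set: {((((not e implies (e or (b and c))) or not e) iff not not c) implies (d iff not d))}.
((((not e implies (e or (b and c))) or not e) iff not not c) implies (d iff not d)): β-rule — branch into not (((not e implies (e or (b and c))) or not e) iff not not c)  //  (d iff not d).
  branch 1 (add not (((not e implies (e or (b and c))) or not e) iff not not c)):
    not (((not e implies (e or (b and c))) or not e) iff not not c): β-rule — branch into ((not e implies (e or (b and c))) or not e), not not not c  //  not ((not e implies (e or (b and c))) or not e), not not c.
      branch 1.1 (add ((not e implies (e or (b and c))) or not e), not not not c):
        not not not c: drop double negation, giving not c.
        ((not e implies (e or (b and c))) or not e): β-rule — branch into (not e implies (e or (b and c)))  //  not e.
          branch 1.1.1 (add (not e implies (e or (b and c)))):
            (not e implies (e or (b and c))): β-rule — branch into not not e  //  (e or (b and c)).
              branch 1.1.1.1 (add not not e):
                ○ open, literals {c=0, e=1}.
              branch 1.1.1.2 (add (e or (b and c))):
                (e or (b and c)): β-rule — branch into e  //  (b and c).
                  branch 1.1.1.2.1 (add e):
                    ○ open, literals {c=0, e=1}.
                  branch 1.1.1.2.2 (add (b and c)):
                    (b and c): α-rule — add b, c.
                    × closes — contains both c and not c.
          branch 1.1.2 (add not e):
            ○ open, literals {c=0, e=0}.
      branch 1.2 (add not ((not e implies (e or (b and c))) or not e), not not c):
        not ((not e implies (e or (b and c))) or not e): α-rule — add not (not e implies (e or (b and c))), not not e.
        not not c: drop double negation, giving c.
        not (not e implies (e or (b and c))): α-rule — add not e, not (e or (b and c)).
        × closes — contains both e and not e.
  branch 2 (add (d iff not d)):
    (d iff not d): β-rule — branch into d, not d  //  not d, not not d.
      branch 2.1 (add d, not d):
        × closes — contains both d and not d.
      branch 2.2 (add not d, not not d):
        × closes — contains both d and not d.
4 branches closed, 3 open.
Each open branch fixes some atoms; the unmentioned ones are free. Counting distinct full assignments: branch {c=0, e=1} (a, b, d) contributes 8 new; branch {c=0, e=1} (a, b, d) contributes 0 new; branch {c=0, e=0} (a, b, d) contributes 8 new. Total: 16.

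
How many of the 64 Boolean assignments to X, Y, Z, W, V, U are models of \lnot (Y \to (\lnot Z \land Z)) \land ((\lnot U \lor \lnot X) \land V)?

12

Initial set: {(\lnot (Y \to (\lnot Z \land Z)) \land ((\lnot U \lor \lnot X) \land V))}.
(\lnot (Y \to (\lnot Z \land Z)) \land ((\lnot U \lor \lnot X) \land V)): α-rule — add \lnot (Y \to (\lnot Z \land Z)), ((\lnot U \lor \lnot X) \land V).
\lnot (Y \to (\lnot Z \land Z)): α-rule — add Y, \lnot (\lnot Z \land Z).
((\lnot U \lor \lnot X) \land V): α-rule — add (\lnot U \lor \lnot X), V.
\lnot (\lnot Z \land Z): β-rule — branch into \lnot \lnot Z  //  \lnot Z.
  branch 1 (add \lnot \lnot Z):
    (\lnot U \lor \lnot X): β-rule — branch into \lnot U  //  \lnot X.
      branch 1.1 (add \lnot U):
        ○ open, literals {U=F, V=T, Y=T, Z=T}.
      branch 1.2 (add \lnot X):
        ○ open, literals {V=T, X=F, Y=T, Z=T}.
  branch 2 (add \lnot Z):
    (\lnot U \lor \lnot X): β-rule — branch into \lnot U  //  \lnot X.
      branch 2.1 (add \lnot U):
        ○ open, literals {U=F, V=T, Y=T, Z=F}.
      branch 2.2 (add \lnot X):
        ○ open, literals {V=T, X=F, Y=T, Z=F}.
0 branches closed, 4 open.
Each open branch fixes some atoms; the unmentioned ones are free. Counting distinct full assignments: branch {U=F, V=T, Y=T, Z=T} (X, W) contributes 4 new; branch {V=T, X=F, Y=T, Z=T} (W, U) contributes 2 new; branch {U=F, V=T, Y=T, Z=F} (X, W) contributes 4 new; branch {V=T, X=F, Y=T, Z=F} (W, U) contributes 2 new. Total: 12.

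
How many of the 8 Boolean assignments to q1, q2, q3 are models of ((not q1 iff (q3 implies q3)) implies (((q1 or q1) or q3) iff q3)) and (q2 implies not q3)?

Initial set: {(((not q1 iff (q3 implies q3)) implies (((q1 or q1) or q3) iff q3)) and (q2 implies not q3))}.
(((not q1 iff (q3 implies q3)) implies (((q1 or q1) or q3) iff q3)) and (q2 implies not q3)): α-rule — add ((not q1 iff (q3 implies q3)) implies (((q1 or q1) or q3) iff q3)), (q2 implies not q3).
((not q1 iff (q3 implies q3)) implies (((q1 or q1) or q3) iff q3)): β-rule — branch into not (not q1 iff (q3 implies q3))  //  (((q1 or q1) or q3) iff q3).
  branch 1 (add not (not q1 iff (q3 implies q3))):
    (q2 implies not q3): β-rule — branch into not q2  //  not q3.
      branch 1.1 (add not q2):
        not (not q1 iff (q3 implies q3)): β-rule — branch into not q1, not (q3 implies q3)  //  not not q1, (q3 implies q3).
          branch 1.1.1 (add not q1, not (q3 implies q3)):
            not (q3 implies q3): α-rule — add q3, not q3.
            × closes — contains both q3 and not q3.
          branch 1.1.2 (add not not q1, (q3 implies q3)):
            (q3 implies q3): β-rule — branch into not q3  //  q3.
              branch 1.1.2.1 (add not q3):
                ○ open, literals {q1=1, q2=0, q3=0}.
              branch 1.1.2.2 (add q3):
                ○ open, literals {q1=1, q2=0, q3=1}.
      branch 1.2 (add not q3):
        not (not q1 iff (q3 implies q3)): β-rule — branch into not q1, not (q3 implies q3)  //  not not q1, (q3 implies q3).
          branch 1.2.1 (add not q1, not (q3 implies q3)):
            not (q3 implies q3): α-rule — add q3, not q3.
            × closes — contains both q3 and not q3.
          branch 1.2.2 (add not not q1, (q3 implies q3)):
            (q3 implies q3): β-rule — branch into not q3  //  q3.
              branch 1.2.2.1 (add not q3):
                ○ open, literals {q1=1, q3=0}.
              branch 1.2.2.2 (add q3):
                × closes — contains both q3 and not q3.
  branch 2 (add (((q1 or q1) or q3) iff q3)):
    (q2 implies not q3): β-rule — branch into not q2  //  not q3.
      branch 2.1 (add not q2):
        (((q1 or q1) or q3) iff q3): β-rule — branch into ((q1 or q1) or q3), q3  //  not ((q1 or q1) or q3), not q3.
          branch 2.1.1 (add ((q1 or q1) or q3), q3):
            ((q1 or q1) or q3): β-rule — branch into (q1 or q1)  //  q3.
              branch 2.1.1.1 (add (q1 or q1)):
                (q1 or q1): β-rule — branch into q1  //  q1.
                  branch 2.1.1.1.1 (add q1):
                    ○ open, literals {q1=1, q2=0, q3=1}.
                  branch 2.1.1.1.2 (add q1):
                    ○ open, literals {q1=1, q2=0, q3=1}.
              branch 2.1.1.2 (add q3):
                ○ open, literals {q2=0, q3=1}.
          branch 2.1.2 (add not ((q1 or q1) or q3), not q3):
            not ((q1 or q1) or q3): α-rule — add not (q1 or q1), not q3.
            not (q1 or q1): α-rule — add not q1, not q1.
            ○ open, literals {q1=0, q2=0, q3=0}.
      branch 2.2 (add not q3):
        (((q1 or q1) or q3) iff q3): β-rule — branch into ((q1 or q1) or q3), q3  //  not ((q1 or q1) or q3), not q3.
          branch 2.2.1 (add ((q1 or q1) or q3), q3):
            × closes — contains both q3 and not q3.
          branch 2.2.2 (add not ((q1 or q1) or q3), not q3):
            not ((q1 or q1) or q3): α-rule — add not (q1 or q1), not q3.
            not (q1 or q1): α-rule — add not q1, not q1.
            ○ open, literals {q1=0, q3=0}.
4 branches closed, 8 open.
Each open branch fixes some atoms; the unmentioned ones are free. Counting distinct full assignments: branch {q1=1, q2=0, q3=0} (none free) contributes 1 new; branch {q1=1, q2=0, q3=1} (none free) contributes 1 new; branch {q1=1, q3=0} (q2) contributes 1 new; branch {q1=1, q2=0, q3=1} (none free) contributes 0 new; branch {q1=1, q2=0, q3=1} (none free) contributes 0 new; branch {q2=0, q3=1} (q1) contributes 1 new; branch {q1=0, q2=0, q3=0} (none free) contributes 1 new; branch {q1=0, q3=0} (q2) contributes 1 new. Total: 6.

6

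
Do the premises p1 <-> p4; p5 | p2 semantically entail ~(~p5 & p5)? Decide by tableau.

Initial set: {(p1 <-> p4); (p5 | p2); ~~(~p5 & p5)}.
~~(~p5 & p5): α-rule — add ~p5, p5.
× closes — contains both p5 and ~p5.
All 1 branch closes.
Every branch closed, so the premises entail the conclusion.

Yes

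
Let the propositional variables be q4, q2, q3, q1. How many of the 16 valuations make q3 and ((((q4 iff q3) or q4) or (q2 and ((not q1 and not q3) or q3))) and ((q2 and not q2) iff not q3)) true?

Initial set: {(q3 and ((((q4 iff q3) or q4) or (q2 and ((not q1 and not q3) or q3))) and ((q2 and not q2) iff not q3)))}.
(q3 and ((((q4 iff q3) or q4) or (q2 and ((not q1 and not q3) or q3))) and ((q2 and not q2) iff not q3))): α-rule — add q3, ((((q4 iff q3) or q4) or (q2 and ((not q1 and not q3) or q3))) and ((q2 and not q2) iff not q3)).
((((q4 iff q3) or q4) or (q2 and ((not q1 and not q3) or q3))) and ((q2 and not q2) iff not q3)): α-rule — add (((q4 iff q3) or q4) or (q2 and ((not q1 and not q3) or q3))), ((q2 and not q2) iff not q3).
(((q4 iff q3) or q4) or (q2 and ((not q1 and not q3) or q3))): β-rule — branch into ((q4 iff q3) or q4)  //  (q2 and ((not q1 and not q3) or q3)).
  branch 1 (add ((q4 iff q3) or q4)):
    ((q2 and not q2) iff not q3): β-rule — branch into (q2 and not q2), not q3  //  not (q2 and not q2), not not q3.
      branch 1.1 (add (q2 and not q2), not q3):
        × closes — contains both q3 and not q3.
      branch 1.2 (add not (q2 and not q2), not not q3):
        ((q4 iff q3) or q4): β-rule — branch into (q4 iff q3)  //  q4.
          branch 1.2.1 (add (q4 iff q3)):
            not (q2 and not q2): β-rule — branch into not q2  //  not not q2.
              branch 1.2.1.1 (add not q2):
                (q4 iff q3): β-rule — branch into q4, q3  //  not q4, not q3.
                  branch 1.2.1.1.1 (add q4, q3):
                    ○ open, literals {q2=F, q3=T, q4=T}.
                  branch 1.2.1.1.2 (add not q4, not q3):
                    × closes — contains both q3 and not q3.
              branch 1.2.1.2 (add not not q2):
                (q4 iff q3): β-rule — branch into q4, q3  //  not q4, not q3.
                  branch 1.2.1.2.1 (add q4, q3):
                    ○ open, literals {q2=T, q3=T, q4=T}.
                  branch 1.2.1.2.2 (add not q4, not q3):
                    × closes — contains both q3 and not q3.
          branch 1.2.2 (add q4):
            not (q2 and not q2): β-rule — branch into not q2  //  not not q2.
              branch 1.2.2.1 (add not q2):
                ○ open, literals {q2=F, q3=T, q4=T}.
              branch 1.2.2.2 (add not not q2):
                ○ open, literals {q2=T, q3=T, q4=T}.
  branch 2 (add (q2 and ((not q1 and not q3) or q3))):
    (q2 and ((not q1 and not q3) or q3)): α-rule — add q2, ((not q1 and not q3) or q3).
    ((q2 and not q2) iff not q3): β-rule — branch into (q2 and not q2), not q3  //  not (q2 and not q2), not not q3.
      branch 2.1 (add (q2 and not q2), not q3):
        × closes — contains both q3 and not q3.
      branch 2.2 (add not (q2 and not q2), not not q3):
        ((not q1 and not q3) or q3): β-rule — branch into (not q1 and not q3)  //  q3.
          branch 2.2.1 (add (not q1 and not q3)):
            (not q1 and not q3): α-rule — add not q1, not q3.
            × closes — contains both q3 and not q3.
          branch 2.2.2 (add q3):
            not (q2 and not q2): β-rule — branch into not q2  //  not not q2.
              branch 2.2.2.1 (add not q2):
                × closes — contains both q2 and not q2.
              branch 2.2.2.2 (add not not q2):
                ○ open, literals {q2=T, q3=T}.
6 branches closed, 5 open.
Each open branch fixes some atoms; the unmentioned ones are free. Counting distinct full assignments: branch {q2=F, q3=T, q4=T} (q1) contributes 2 new; branch {q2=T, q3=T, q4=T} (q1) contributes 2 new; branch {q2=F, q3=T, q4=T} (q1) contributes 0 new; branch {q2=T, q3=T, q4=T} (q1) contributes 0 new; branch {q2=T, q3=T} (q4, q1) contributes 2 new. Total: 6.

6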